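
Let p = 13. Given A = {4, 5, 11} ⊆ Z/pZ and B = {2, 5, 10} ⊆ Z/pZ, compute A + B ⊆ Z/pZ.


Work in Z/13Z: reduce every sum a + b modulo 13.
Enumerate all 9 pairs:
a = 4: 4+2=6, 4+5=9, 4+10=1
a = 5: 5+2=7, 5+5=10, 5+10=2
a = 11: 11+2=0, 11+5=3, 11+10=8
Distinct residues collected: {0, 1, 2, 3, 6, 7, 8, 9, 10}
|A + B| = 9 (out of 13 total residues).

A + B = {0, 1, 2, 3, 6, 7, 8, 9, 10}


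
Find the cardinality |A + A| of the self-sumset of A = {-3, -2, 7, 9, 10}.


A + A = {a + a' : a, a' ∈ A}; |A| = 5.
General bounds: 2|A| - 1 ≤ |A + A| ≤ |A|(|A|+1)/2, i.e. 9 ≤ |A + A| ≤ 15.
Lower bound 2|A|-1 is attained iff A is an arithmetic progression.
Enumerate sums a + a' for a ≤ a' (symmetric, so this suffices):
a = -3: -3+-3=-6, -3+-2=-5, -3+7=4, -3+9=6, -3+10=7
a = -2: -2+-2=-4, -2+7=5, -2+9=7, -2+10=8
a = 7: 7+7=14, 7+9=16, 7+10=17
a = 9: 9+9=18, 9+10=19
a = 10: 10+10=20
Distinct sums: {-6, -5, -4, 4, 5, 6, 7, 8, 14, 16, 17, 18, 19, 20}
|A + A| = 14

|A + A| = 14


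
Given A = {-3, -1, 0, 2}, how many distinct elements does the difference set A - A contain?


A - A = {a - a' : a, a' ∈ A}; |A| = 4.
Bounds: 2|A|-1 ≤ |A - A| ≤ |A|² - |A| + 1, i.e. 7 ≤ |A - A| ≤ 13.
Note: 0 ∈ A - A always (from a - a). The set is symmetric: if d ∈ A - A then -d ∈ A - A.
Enumerate nonzero differences d = a - a' with a > a' (then include -d):
Positive differences: {1, 2, 3, 5}
Full difference set: {0} ∪ (positive diffs) ∪ (negative diffs).
|A - A| = 1 + 2·4 = 9 (matches direct enumeration: 9).

|A - A| = 9


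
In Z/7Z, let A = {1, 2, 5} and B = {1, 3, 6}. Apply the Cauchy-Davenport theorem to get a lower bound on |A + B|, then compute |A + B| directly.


Cauchy-Davenport: |A + B| ≥ min(p, |A| + |B| - 1) for A, B nonempty in Z/pZ.
|A| = 3, |B| = 3, p = 7.
CD lower bound = min(7, 3 + 3 - 1) = min(7, 5) = 5.
Compute A + B mod 7 directly:
a = 1: 1+1=2, 1+3=4, 1+6=0
a = 2: 2+1=3, 2+3=5, 2+6=1
a = 5: 5+1=6, 5+3=1, 5+6=4
A + B = {0, 1, 2, 3, 4, 5, 6}, so |A + B| = 7.
Verify: 7 ≥ 5? Yes ✓.

CD lower bound = 5, actual |A + B| = 7.


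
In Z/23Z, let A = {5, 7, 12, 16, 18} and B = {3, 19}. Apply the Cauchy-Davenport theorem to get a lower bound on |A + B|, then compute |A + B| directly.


Cauchy-Davenport: |A + B| ≥ min(p, |A| + |B| - 1) for A, B nonempty in Z/pZ.
|A| = 5, |B| = 2, p = 23.
CD lower bound = min(23, 5 + 2 - 1) = min(23, 6) = 6.
Compute A + B mod 23 directly:
a = 5: 5+3=8, 5+19=1
a = 7: 7+3=10, 7+19=3
a = 12: 12+3=15, 12+19=8
a = 16: 16+3=19, 16+19=12
a = 18: 18+3=21, 18+19=14
A + B = {1, 3, 8, 10, 12, 14, 15, 19, 21}, so |A + B| = 9.
Verify: 9 ≥ 6? Yes ✓.

CD lower bound = 6, actual |A + B| = 9.


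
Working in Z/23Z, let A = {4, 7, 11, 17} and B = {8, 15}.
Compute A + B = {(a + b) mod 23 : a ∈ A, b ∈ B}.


Work in Z/23Z: reduce every sum a + b modulo 23.
Enumerate all 8 pairs:
a = 4: 4+8=12, 4+15=19
a = 7: 7+8=15, 7+15=22
a = 11: 11+8=19, 11+15=3
a = 17: 17+8=2, 17+15=9
Distinct residues collected: {2, 3, 9, 12, 15, 19, 22}
|A + B| = 7 (out of 23 total residues).

A + B = {2, 3, 9, 12, 15, 19, 22}


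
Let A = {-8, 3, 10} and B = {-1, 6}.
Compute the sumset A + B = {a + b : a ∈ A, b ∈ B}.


A + B = {a + b : a ∈ A, b ∈ B}.
Enumerate all |A|·|B| = 3·2 = 6 pairs (a, b) and collect distinct sums.
a = -8: -8+-1=-9, -8+6=-2
a = 3: 3+-1=2, 3+6=9
a = 10: 10+-1=9, 10+6=16
Collecting distinct sums: A + B = {-9, -2, 2, 9, 16}
|A + B| = 5

A + B = {-9, -2, 2, 9, 16}


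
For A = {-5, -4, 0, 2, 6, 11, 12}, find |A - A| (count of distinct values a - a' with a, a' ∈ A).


A - A = {a - a' : a, a' ∈ A}; |A| = 7.
Bounds: 2|A|-1 ≤ |A - A| ≤ |A|² - |A| + 1, i.e. 13 ≤ |A - A| ≤ 43.
Note: 0 ∈ A - A always (from a - a). The set is symmetric: if d ∈ A - A then -d ∈ A - A.
Enumerate nonzero differences d = a - a' with a > a' (then include -d):
Positive differences: {1, 2, 4, 5, 6, 7, 9, 10, 11, 12, 15, 16, 17}
Full difference set: {0} ∪ (positive diffs) ∪ (negative diffs).
|A - A| = 1 + 2·13 = 27 (matches direct enumeration: 27).

|A - A| = 27


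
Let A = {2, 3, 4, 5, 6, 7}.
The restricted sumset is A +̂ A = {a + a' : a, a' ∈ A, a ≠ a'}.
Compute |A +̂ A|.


Restricted sumset: A +̂ A = {a + a' : a ∈ A, a' ∈ A, a ≠ a'}.
Equivalently, take A + A and drop any sum 2a that is achievable ONLY as a + a for a ∈ A (i.e. sums representable only with equal summands).
Enumerate pairs (a, a') with a < a' (symmetric, so each unordered pair gives one sum; this covers all a ≠ a'):
  2 + 3 = 5
  2 + 4 = 6
  2 + 5 = 7
  2 + 6 = 8
  2 + 7 = 9
  3 + 4 = 7
  3 + 5 = 8
  3 + 6 = 9
  3 + 7 = 10
  4 + 5 = 9
  4 + 6 = 10
  4 + 7 = 11
  5 + 6 = 11
  5 + 7 = 12
  6 + 7 = 13
Collected distinct sums: {5, 6, 7, 8, 9, 10, 11, 12, 13}
|A +̂ A| = 9
(Reference bound: |A +̂ A| ≥ 2|A| - 3 for |A| ≥ 2, with |A| = 6 giving ≥ 9.)

|A +̂ A| = 9


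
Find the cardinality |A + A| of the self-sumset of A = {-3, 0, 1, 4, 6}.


A + A = {a + a' : a, a' ∈ A}; |A| = 5.
General bounds: 2|A| - 1 ≤ |A + A| ≤ |A|(|A|+1)/2, i.e. 9 ≤ |A + A| ≤ 15.
Lower bound 2|A|-1 is attained iff A is an arithmetic progression.
Enumerate sums a + a' for a ≤ a' (symmetric, so this suffices):
a = -3: -3+-3=-6, -3+0=-3, -3+1=-2, -3+4=1, -3+6=3
a = 0: 0+0=0, 0+1=1, 0+4=4, 0+6=6
a = 1: 1+1=2, 1+4=5, 1+6=7
a = 4: 4+4=8, 4+6=10
a = 6: 6+6=12
Distinct sums: {-6, -3, -2, 0, 1, 2, 3, 4, 5, 6, 7, 8, 10, 12}
|A + A| = 14

|A + A| = 14


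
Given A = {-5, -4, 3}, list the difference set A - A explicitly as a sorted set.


A - A = {a - a' : a, a' ∈ A}.
Compute a - a' for each ordered pair (a, a'):
a = -5: -5--5=0, -5--4=-1, -5-3=-8
a = -4: -4--5=1, -4--4=0, -4-3=-7
a = 3: 3--5=8, 3--4=7, 3-3=0
Collecting distinct values (and noting 0 appears from a-a):
A - A = {-8, -7, -1, 0, 1, 7, 8}
|A - A| = 7

A - A = {-8, -7, -1, 0, 1, 7, 8}


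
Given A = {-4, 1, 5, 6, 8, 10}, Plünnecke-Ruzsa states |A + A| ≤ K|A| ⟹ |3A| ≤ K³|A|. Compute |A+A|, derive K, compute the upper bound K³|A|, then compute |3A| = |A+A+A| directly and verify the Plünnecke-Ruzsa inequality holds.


|A| = 6.
Step 1: Compute A + A by enumerating all 36 pairs.
A + A = {-8, -3, 1, 2, 4, 6, 7, 9, 10, 11, 12, 13, 14, 15, 16, 18, 20}, so |A + A| = 17.
Step 2: Doubling constant K = |A + A|/|A| = 17/6 = 17/6 ≈ 2.8333.
Step 3: Plünnecke-Ruzsa gives |3A| ≤ K³·|A| = (2.8333)³ · 6 ≈ 136.4722.
Step 4: Compute 3A = A + A + A directly by enumerating all triples (a,b,c) ∈ A³; |3A| = 31.
Step 5: Check 31 ≤ 136.4722? Yes ✓.

K = 17/6, Plünnecke-Ruzsa bound K³|A| ≈ 136.4722, |3A| = 31, inequality holds.


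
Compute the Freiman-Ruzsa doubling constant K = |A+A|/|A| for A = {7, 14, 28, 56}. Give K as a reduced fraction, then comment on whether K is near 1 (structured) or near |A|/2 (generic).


|A| = 4.
Compute A + A by enumerating all 16 pairs.
A + A = {14, 21, 28, 35, 42, 56, 63, 70, 84, 112}, so |A + A| = 10.
K = |A + A| / |A| = 10/4 = 5/2 ≈ 2.5000.
Reference: AP of size 4 gives K = 7/4 ≈ 1.7500; a fully generic set of size 4 gives K ≈ 2.5000.

|A| = 4, |A + A| = 10, K = 10/4 = 5/2.


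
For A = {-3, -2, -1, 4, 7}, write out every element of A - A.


A - A = {a - a' : a, a' ∈ A}.
Compute a - a' for each ordered pair (a, a'):
a = -3: -3--3=0, -3--2=-1, -3--1=-2, -3-4=-7, -3-7=-10
a = -2: -2--3=1, -2--2=0, -2--1=-1, -2-4=-6, -2-7=-9
a = -1: -1--3=2, -1--2=1, -1--1=0, -1-4=-5, -1-7=-8
a = 4: 4--3=7, 4--2=6, 4--1=5, 4-4=0, 4-7=-3
a = 7: 7--3=10, 7--2=9, 7--1=8, 7-4=3, 7-7=0
Collecting distinct values (and noting 0 appears from a-a):
A - A = {-10, -9, -8, -7, -6, -5, -3, -2, -1, 0, 1, 2, 3, 5, 6, 7, 8, 9, 10}
|A - A| = 19

A - A = {-10, -9, -8, -7, -6, -5, -3, -2, -1, 0, 1, 2, 3, 5, 6, 7, 8, 9, 10}


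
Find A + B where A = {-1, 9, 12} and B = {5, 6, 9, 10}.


A + B = {a + b : a ∈ A, b ∈ B}.
Enumerate all |A|·|B| = 3·4 = 12 pairs (a, b) and collect distinct sums.
a = -1: -1+5=4, -1+6=5, -1+9=8, -1+10=9
a = 9: 9+5=14, 9+6=15, 9+9=18, 9+10=19
a = 12: 12+5=17, 12+6=18, 12+9=21, 12+10=22
Collecting distinct sums: A + B = {4, 5, 8, 9, 14, 15, 17, 18, 19, 21, 22}
|A + B| = 11

A + B = {4, 5, 8, 9, 14, 15, 17, 18, 19, 21, 22}


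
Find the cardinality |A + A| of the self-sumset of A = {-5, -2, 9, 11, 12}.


A + A = {a + a' : a, a' ∈ A}; |A| = 5.
General bounds: 2|A| - 1 ≤ |A + A| ≤ |A|(|A|+1)/2, i.e. 9 ≤ |A + A| ≤ 15.
Lower bound 2|A|-1 is attained iff A is an arithmetic progression.
Enumerate sums a + a' for a ≤ a' (symmetric, so this suffices):
a = -5: -5+-5=-10, -5+-2=-7, -5+9=4, -5+11=6, -5+12=7
a = -2: -2+-2=-4, -2+9=7, -2+11=9, -2+12=10
a = 9: 9+9=18, 9+11=20, 9+12=21
a = 11: 11+11=22, 11+12=23
a = 12: 12+12=24
Distinct sums: {-10, -7, -4, 4, 6, 7, 9, 10, 18, 20, 21, 22, 23, 24}
|A + A| = 14

|A + A| = 14


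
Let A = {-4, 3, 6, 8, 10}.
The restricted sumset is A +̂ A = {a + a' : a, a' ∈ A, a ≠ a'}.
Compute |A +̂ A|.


Restricted sumset: A +̂ A = {a + a' : a ∈ A, a' ∈ A, a ≠ a'}.
Equivalently, take A + A and drop any sum 2a that is achievable ONLY as a + a for a ∈ A (i.e. sums representable only with equal summands).
Enumerate pairs (a, a') with a < a' (symmetric, so each unordered pair gives one sum; this covers all a ≠ a'):
  -4 + 3 = -1
  -4 + 6 = 2
  -4 + 8 = 4
  -4 + 10 = 6
  3 + 6 = 9
  3 + 8 = 11
  3 + 10 = 13
  6 + 8 = 14
  6 + 10 = 16
  8 + 10 = 18
Collected distinct sums: {-1, 2, 4, 6, 9, 11, 13, 14, 16, 18}
|A +̂ A| = 10
(Reference bound: |A +̂ A| ≥ 2|A| - 3 for |A| ≥ 2, with |A| = 5 giving ≥ 7.)

|A +̂ A| = 10


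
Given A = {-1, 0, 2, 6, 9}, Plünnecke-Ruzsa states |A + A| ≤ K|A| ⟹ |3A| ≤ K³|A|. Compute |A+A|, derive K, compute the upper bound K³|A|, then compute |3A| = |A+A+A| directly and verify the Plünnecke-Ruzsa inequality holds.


|A| = 5.
Step 1: Compute A + A by enumerating all 25 pairs.
A + A = {-2, -1, 0, 1, 2, 4, 5, 6, 8, 9, 11, 12, 15, 18}, so |A + A| = 14.
Step 2: Doubling constant K = |A + A|/|A| = 14/5 = 14/5 ≈ 2.8000.
Step 3: Plünnecke-Ruzsa gives |3A| ≤ K³·|A| = (2.8000)³ · 5 ≈ 109.7600.
Step 4: Compute 3A = A + A + A directly by enumerating all triples (a,b,c) ∈ A³; |3A| = 25.
Step 5: Check 25 ≤ 109.7600? Yes ✓.

K = 14/5, Plünnecke-Ruzsa bound K³|A| ≈ 109.7600, |3A| = 25, inequality holds.


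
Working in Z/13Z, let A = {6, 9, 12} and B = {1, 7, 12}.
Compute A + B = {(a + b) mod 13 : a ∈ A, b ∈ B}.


Work in Z/13Z: reduce every sum a + b modulo 13.
Enumerate all 9 pairs:
a = 6: 6+1=7, 6+7=0, 6+12=5
a = 9: 9+1=10, 9+7=3, 9+12=8
a = 12: 12+1=0, 12+7=6, 12+12=11
Distinct residues collected: {0, 3, 5, 6, 7, 8, 10, 11}
|A + B| = 8 (out of 13 total residues).

A + B = {0, 3, 5, 6, 7, 8, 10, 11}


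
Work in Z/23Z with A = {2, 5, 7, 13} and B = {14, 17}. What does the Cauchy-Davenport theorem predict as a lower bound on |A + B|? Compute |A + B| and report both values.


Cauchy-Davenport: |A + B| ≥ min(p, |A| + |B| - 1) for A, B nonempty in Z/pZ.
|A| = 4, |B| = 2, p = 23.
CD lower bound = min(23, 4 + 2 - 1) = min(23, 5) = 5.
Compute A + B mod 23 directly:
a = 2: 2+14=16, 2+17=19
a = 5: 5+14=19, 5+17=22
a = 7: 7+14=21, 7+17=1
a = 13: 13+14=4, 13+17=7
A + B = {1, 4, 7, 16, 19, 21, 22}, so |A + B| = 7.
Verify: 7 ≥ 5? Yes ✓.

CD lower bound = 5, actual |A + B| = 7.


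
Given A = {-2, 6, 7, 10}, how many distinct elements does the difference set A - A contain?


A - A = {a - a' : a, a' ∈ A}; |A| = 4.
Bounds: 2|A|-1 ≤ |A - A| ≤ |A|² - |A| + 1, i.e. 7 ≤ |A - A| ≤ 13.
Note: 0 ∈ A - A always (from a - a). The set is symmetric: if d ∈ A - A then -d ∈ A - A.
Enumerate nonzero differences d = a - a' with a > a' (then include -d):
Positive differences: {1, 3, 4, 8, 9, 12}
Full difference set: {0} ∪ (positive diffs) ∪ (negative diffs).
|A - A| = 1 + 2·6 = 13 (matches direct enumeration: 13).

|A - A| = 13


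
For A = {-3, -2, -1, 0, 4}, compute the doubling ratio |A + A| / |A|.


|A| = 5.
Compute A + A by enumerating all 25 pairs.
A + A = {-6, -5, -4, -3, -2, -1, 0, 1, 2, 3, 4, 8}, so |A + A| = 12.
K = |A + A| / |A| = 12/5 (already in lowest terms) ≈ 2.4000.
Reference: AP of size 5 gives K = 9/5 ≈ 1.8000; a fully generic set of size 5 gives K ≈ 3.0000.

|A| = 5, |A + A| = 12, K = 12/5.


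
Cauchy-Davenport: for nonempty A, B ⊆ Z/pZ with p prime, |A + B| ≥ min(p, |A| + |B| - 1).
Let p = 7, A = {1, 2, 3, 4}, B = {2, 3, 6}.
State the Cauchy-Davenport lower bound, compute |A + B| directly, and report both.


Cauchy-Davenport: |A + B| ≥ min(p, |A| + |B| - 1) for A, B nonempty in Z/pZ.
|A| = 4, |B| = 3, p = 7.
CD lower bound = min(7, 4 + 3 - 1) = min(7, 6) = 6.
Compute A + B mod 7 directly:
a = 1: 1+2=3, 1+3=4, 1+6=0
a = 2: 2+2=4, 2+3=5, 2+6=1
a = 3: 3+2=5, 3+3=6, 3+6=2
a = 4: 4+2=6, 4+3=0, 4+6=3
A + B = {0, 1, 2, 3, 4, 5, 6}, so |A + B| = 7.
Verify: 7 ≥ 6? Yes ✓.

CD lower bound = 6, actual |A + B| = 7.


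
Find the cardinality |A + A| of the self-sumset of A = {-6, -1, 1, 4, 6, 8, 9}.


A + A = {a + a' : a, a' ∈ A}; |A| = 7.
General bounds: 2|A| - 1 ≤ |A + A| ≤ |A|(|A|+1)/2, i.e. 13 ≤ |A + A| ≤ 28.
Lower bound 2|A|-1 is attained iff A is an arithmetic progression.
Enumerate sums a + a' for a ≤ a' (symmetric, so this suffices):
a = -6: -6+-6=-12, -6+-1=-7, -6+1=-5, -6+4=-2, -6+6=0, -6+8=2, -6+9=3
a = -1: -1+-1=-2, -1+1=0, -1+4=3, -1+6=5, -1+8=7, -1+9=8
a = 1: 1+1=2, 1+4=5, 1+6=7, 1+8=9, 1+9=10
a = 4: 4+4=8, 4+6=10, 4+8=12, 4+9=13
a = 6: 6+6=12, 6+8=14, 6+9=15
a = 8: 8+8=16, 8+9=17
a = 9: 9+9=18
Distinct sums: {-12, -7, -5, -2, 0, 2, 3, 5, 7, 8, 9, 10, 12, 13, 14, 15, 16, 17, 18}
|A + A| = 19

|A + A| = 19


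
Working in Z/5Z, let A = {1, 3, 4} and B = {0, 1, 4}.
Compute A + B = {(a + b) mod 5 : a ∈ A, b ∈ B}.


Work in Z/5Z: reduce every sum a + b modulo 5.
Enumerate all 9 pairs:
a = 1: 1+0=1, 1+1=2, 1+4=0
a = 3: 3+0=3, 3+1=4, 3+4=2
a = 4: 4+0=4, 4+1=0, 4+4=3
Distinct residues collected: {0, 1, 2, 3, 4}
|A + B| = 5 (out of 5 total residues).

A + B = {0, 1, 2, 3, 4}


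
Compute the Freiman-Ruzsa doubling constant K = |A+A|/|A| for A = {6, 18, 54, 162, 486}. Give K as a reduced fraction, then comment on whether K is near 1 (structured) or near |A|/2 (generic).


|A| = 5.
Compute A + A by enumerating all 25 pairs.
A + A = {12, 24, 36, 60, 72, 108, 168, 180, 216, 324, 492, 504, 540, 648, 972}, so |A + A| = 15.
K = |A + A| / |A| = 15/5 = 3/1 ≈ 3.0000.
Reference: AP of size 5 gives K = 9/5 ≈ 1.8000; a fully generic set of size 5 gives K ≈ 3.0000.

|A| = 5, |A + A| = 15, K = 15/5 = 3/1.


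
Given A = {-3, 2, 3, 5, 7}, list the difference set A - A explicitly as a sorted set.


A - A = {a - a' : a, a' ∈ A}.
Compute a - a' for each ordered pair (a, a'):
a = -3: -3--3=0, -3-2=-5, -3-3=-6, -3-5=-8, -3-7=-10
a = 2: 2--3=5, 2-2=0, 2-3=-1, 2-5=-3, 2-7=-5
a = 3: 3--3=6, 3-2=1, 3-3=0, 3-5=-2, 3-7=-4
a = 5: 5--3=8, 5-2=3, 5-3=2, 5-5=0, 5-7=-2
a = 7: 7--3=10, 7-2=5, 7-3=4, 7-5=2, 7-7=0
Collecting distinct values (and noting 0 appears from a-a):
A - A = {-10, -8, -6, -5, -4, -3, -2, -1, 0, 1, 2, 3, 4, 5, 6, 8, 10}
|A - A| = 17

A - A = {-10, -8, -6, -5, -4, -3, -2, -1, 0, 1, 2, 3, 4, 5, 6, 8, 10}


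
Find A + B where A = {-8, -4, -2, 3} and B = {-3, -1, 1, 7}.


A + B = {a + b : a ∈ A, b ∈ B}.
Enumerate all |A|·|B| = 4·4 = 16 pairs (a, b) and collect distinct sums.
a = -8: -8+-3=-11, -8+-1=-9, -8+1=-7, -8+7=-1
a = -4: -4+-3=-7, -4+-1=-5, -4+1=-3, -4+7=3
a = -2: -2+-3=-5, -2+-1=-3, -2+1=-1, -2+7=5
a = 3: 3+-3=0, 3+-1=2, 3+1=4, 3+7=10
Collecting distinct sums: A + B = {-11, -9, -7, -5, -3, -1, 0, 2, 3, 4, 5, 10}
|A + B| = 12

A + B = {-11, -9, -7, -5, -3, -1, 0, 2, 3, 4, 5, 10}


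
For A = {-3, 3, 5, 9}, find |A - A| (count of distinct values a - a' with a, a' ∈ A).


A - A = {a - a' : a, a' ∈ A}; |A| = 4.
Bounds: 2|A|-1 ≤ |A - A| ≤ |A|² - |A| + 1, i.e. 7 ≤ |A - A| ≤ 13.
Note: 0 ∈ A - A always (from a - a). The set is symmetric: if d ∈ A - A then -d ∈ A - A.
Enumerate nonzero differences d = a - a' with a > a' (then include -d):
Positive differences: {2, 4, 6, 8, 12}
Full difference set: {0} ∪ (positive diffs) ∪ (negative diffs).
|A - A| = 1 + 2·5 = 11 (matches direct enumeration: 11).

|A - A| = 11


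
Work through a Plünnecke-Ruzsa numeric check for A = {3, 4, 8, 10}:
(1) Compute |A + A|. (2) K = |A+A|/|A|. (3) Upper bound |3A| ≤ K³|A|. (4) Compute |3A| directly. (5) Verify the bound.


|A| = 4.
Step 1: Compute A + A by enumerating all 16 pairs.
A + A = {6, 7, 8, 11, 12, 13, 14, 16, 18, 20}, so |A + A| = 10.
Step 2: Doubling constant K = |A + A|/|A| = 10/4 = 10/4 ≈ 2.5000.
Step 3: Plünnecke-Ruzsa gives |3A| ≤ K³·|A| = (2.5000)³ · 4 ≈ 62.5000.
Step 4: Compute 3A = A + A + A directly by enumerating all triples (a,b,c) ∈ A³; |3A| = 18.
Step 5: Check 18 ≤ 62.5000? Yes ✓.

K = 10/4, Plünnecke-Ruzsa bound K³|A| ≈ 62.5000, |3A| = 18, inequality holds.


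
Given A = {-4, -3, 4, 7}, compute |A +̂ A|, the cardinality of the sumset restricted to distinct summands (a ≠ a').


Restricted sumset: A +̂ A = {a + a' : a ∈ A, a' ∈ A, a ≠ a'}.
Equivalently, take A + A and drop any sum 2a that is achievable ONLY as a + a for a ∈ A (i.e. sums representable only with equal summands).
Enumerate pairs (a, a') with a < a' (symmetric, so each unordered pair gives one sum; this covers all a ≠ a'):
  -4 + -3 = -7
  -4 + 4 = 0
  -4 + 7 = 3
  -3 + 4 = 1
  -3 + 7 = 4
  4 + 7 = 11
Collected distinct sums: {-7, 0, 1, 3, 4, 11}
|A +̂ A| = 6
(Reference bound: |A +̂ A| ≥ 2|A| - 3 for |A| ≥ 2, with |A| = 4 giving ≥ 5.)

|A +̂ A| = 6


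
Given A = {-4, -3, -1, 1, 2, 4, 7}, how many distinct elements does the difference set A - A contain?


A - A = {a - a' : a, a' ∈ A}; |A| = 7.
Bounds: 2|A|-1 ≤ |A - A| ≤ |A|² - |A| + 1, i.e. 13 ≤ |A - A| ≤ 43.
Note: 0 ∈ A - A always (from a - a). The set is symmetric: if d ∈ A - A then -d ∈ A - A.
Enumerate nonzero differences d = a - a' with a > a' (then include -d):
Positive differences: {1, 2, 3, 4, 5, 6, 7, 8, 10, 11}
Full difference set: {0} ∪ (positive diffs) ∪ (negative diffs).
|A - A| = 1 + 2·10 = 21 (matches direct enumeration: 21).

|A - A| = 21


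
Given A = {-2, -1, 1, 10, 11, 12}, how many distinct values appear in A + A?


A + A = {a + a' : a, a' ∈ A}; |A| = 6.
General bounds: 2|A| - 1 ≤ |A + A| ≤ |A|(|A|+1)/2, i.e. 11 ≤ |A + A| ≤ 21.
Lower bound 2|A|-1 is attained iff A is an arithmetic progression.
Enumerate sums a + a' for a ≤ a' (symmetric, so this suffices):
a = -2: -2+-2=-4, -2+-1=-3, -2+1=-1, -2+10=8, -2+11=9, -2+12=10
a = -1: -1+-1=-2, -1+1=0, -1+10=9, -1+11=10, -1+12=11
a = 1: 1+1=2, 1+10=11, 1+11=12, 1+12=13
a = 10: 10+10=20, 10+11=21, 10+12=22
a = 11: 11+11=22, 11+12=23
a = 12: 12+12=24
Distinct sums: {-4, -3, -2, -1, 0, 2, 8, 9, 10, 11, 12, 13, 20, 21, 22, 23, 24}
|A + A| = 17

|A + A| = 17


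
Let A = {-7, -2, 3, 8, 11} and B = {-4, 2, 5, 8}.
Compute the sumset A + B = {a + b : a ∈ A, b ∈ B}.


A + B = {a + b : a ∈ A, b ∈ B}.
Enumerate all |A|·|B| = 5·4 = 20 pairs (a, b) and collect distinct sums.
a = -7: -7+-4=-11, -7+2=-5, -7+5=-2, -7+8=1
a = -2: -2+-4=-6, -2+2=0, -2+5=3, -2+8=6
a = 3: 3+-4=-1, 3+2=5, 3+5=8, 3+8=11
a = 8: 8+-4=4, 8+2=10, 8+5=13, 8+8=16
a = 11: 11+-4=7, 11+2=13, 11+5=16, 11+8=19
Collecting distinct sums: A + B = {-11, -6, -5, -2, -1, 0, 1, 3, 4, 5, 6, 7, 8, 10, 11, 13, 16, 19}
|A + B| = 18

A + B = {-11, -6, -5, -2, -1, 0, 1, 3, 4, 5, 6, 7, 8, 10, 11, 13, 16, 19}


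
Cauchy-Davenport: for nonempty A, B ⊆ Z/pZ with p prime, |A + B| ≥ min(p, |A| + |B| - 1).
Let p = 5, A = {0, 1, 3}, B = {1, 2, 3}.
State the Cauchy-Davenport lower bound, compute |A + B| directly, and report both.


Cauchy-Davenport: |A + B| ≥ min(p, |A| + |B| - 1) for A, B nonempty in Z/pZ.
|A| = 3, |B| = 3, p = 5.
CD lower bound = min(5, 3 + 3 - 1) = min(5, 5) = 5.
Compute A + B mod 5 directly:
a = 0: 0+1=1, 0+2=2, 0+3=3
a = 1: 1+1=2, 1+2=3, 1+3=4
a = 3: 3+1=4, 3+2=0, 3+3=1
A + B = {0, 1, 2, 3, 4}, so |A + B| = 5.
Verify: 5 ≥ 5? Yes ✓.

CD lower bound = 5, actual |A + B| = 5.


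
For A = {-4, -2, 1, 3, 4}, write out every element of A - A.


A - A = {a - a' : a, a' ∈ A}.
Compute a - a' for each ordered pair (a, a'):
a = -4: -4--4=0, -4--2=-2, -4-1=-5, -4-3=-7, -4-4=-8
a = -2: -2--4=2, -2--2=0, -2-1=-3, -2-3=-5, -2-4=-6
a = 1: 1--4=5, 1--2=3, 1-1=0, 1-3=-2, 1-4=-3
a = 3: 3--4=7, 3--2=5, 3-1=2, 3-3=0, 3-4=-1
a = 4: 4--4=8, 4--2=6, 4-1=3, 4-3=1, 4-4=0
Collecting distinct values (and noting 0 appears from a-a):
A - A = {-8, -7, -6, -5, -3, -2, -1, 0, 1, 2, 3, 5, 6, 7, 8}
|A - A| = 15

A - A = {-8, -7, -6, -5, -3, -2, -1, 0, 1, 2, 3, 5, 6, 7, 8}


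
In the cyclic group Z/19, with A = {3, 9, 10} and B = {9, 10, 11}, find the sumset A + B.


Work in Z/19Z: reduce every sum a + b modulo 19.
Enumerate all 9 pairs:
a = 3: 3+9=12, 3+10=13, 3+11=14
a = 9: 9+9=18, 9+10=0, 9+11=1
a = 10: 10+9=0, 10+10=1, 10+11=2
Distinct residues collected: {0, 1, 2, 12, 13, 14, 18}
|A + B| = 7 (out of 19 total residues).

A + B = {0, 1, 2, 12, 13, 14, 18}


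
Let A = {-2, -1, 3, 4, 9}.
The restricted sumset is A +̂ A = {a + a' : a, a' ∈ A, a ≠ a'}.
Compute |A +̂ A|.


Restricted sumset: A +̂ A = {a + a' : a ∈ A, a' ∈ A, a ≠ a'}.
Equivalently, take A + A and drop any sum 2a that is achievable ONLY as a + a for a ∈ A (i.e. sums representable only with equal summands).
Enumerate pairs (a, a') with a < a' (symmetric, so each unordered pair gives one sum; this covers all a ≠ a'):
  -2 + -1 = -3
  -2 + 3 = 1
  -2 + 4 = 2
  -2 + 9 = 7
  -1 + 3 = 2
  -1 + 4 = 3
  -1 + 9 = 8
  3 + 4 = 7
  3 + 9 = 12
  4 + 9 = 13
Collected distinct sums: {-3, 1, 2, 3, 7, 8, 12, 13}
|A +̂ A| = 8
(Reference bound: |A +̂ A| ≥ 2|A| - 3 for |A| ≥ 2, with |A| = 5 giving ≥ 7.)

|A +̂ A| = 8


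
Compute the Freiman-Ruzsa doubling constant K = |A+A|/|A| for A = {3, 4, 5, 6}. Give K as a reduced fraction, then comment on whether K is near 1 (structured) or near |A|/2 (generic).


|A| = 4.
Compute A + A by enumerating all 16 pairs.
A + A = {6, 7, 8, 9, 10, 11, 12}, so |A + A| = 7.
K = |A + A| / |A| = 7/4 (already in lowest terms) ≈ 1.7500.
Reference: AP of size 4 gives K = 7/4 ≈ 1.7500; a fully generic set of size 4 gives K ≈ 2.5000.

|A| = 4, |A + A| = 7, K = 7/4.


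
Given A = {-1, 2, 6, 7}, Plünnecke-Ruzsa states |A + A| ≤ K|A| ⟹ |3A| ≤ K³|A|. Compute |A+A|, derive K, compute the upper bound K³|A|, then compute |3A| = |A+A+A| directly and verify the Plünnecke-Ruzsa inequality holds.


|A| = 4.
Step 1: Compute A + A by enumerating all 16 pairs.
A + A = {-2, 1, 4, 5, 6, 8, 9, 12, 13, 14}, so |A + A| = 10.
Step 2: Doubling constant K = |A + A|/|A| = 10/4 = 10/4 ≈ 2.5000.
Step 3: Plünnecke-Ruzsa gives |3A| ≤ K³·|A| = (2.5000)³ · 4 ≈ 62.5000.
Step 4: Compute 3A = A + A + A directly by enumerating all triples (a,b,c) ∈ A³; |3A| = 19.
Step 5: Check 19 ≤ 62.5000? Yes ✓.

K = 10/4, Plünnecke-Ruzsa bound K³|A| ≈ 62.5000, |3A| = 19, inequality holds.


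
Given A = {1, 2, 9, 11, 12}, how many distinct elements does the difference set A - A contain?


A - A = {a - a' : a, a' ∈ A}; |A| = 5.
Bounds: 2|A|-1 ≤ |A - A| ≤ |A|² - |A| + 1, i.e. 9 ≤ |A - A| ≤ 21.
Note: 0 ∈ A - A always (from a - a). The set is symmetric: if d ∈ A - A then -d ∈ A - A.
Enumerate nonzero differences d = a - a' with a > a' (then include -d):
Positive differences: {1, 2, 3, 7, 8, 9, 10, 11}
Full difference set: {0} ∪ (positive diffs) ∪ (negative diffs).
|A - A| = 1 + 2·8 = 17 (matches direct enumeration: 17).

|A - A| = 17


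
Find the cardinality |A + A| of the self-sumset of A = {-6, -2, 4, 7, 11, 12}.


A + A = {a + a' : a, a' ∈ A}; |A| = 6.
General bounds: 2|A| - 1 ≤ |A + A| ≤ |A|(|A|+1)/2, i.e. 11 ≤ |A + A| ≤ 21.
Lower bound 2|A|-1 is attained iff A is an arithmetic progression.
Enumerate sums a + a' for a ≤ a' (symmetric, so this suffices):
a = -6: -6+-6=-12, -6+-2=-8, -6+4=-2, -6+7=1, -6+11=5, -6+12=6
a = -2: -2+-2=-4, -2+4=2, -2+7=5, -2+11=9, -2+12=10
a = 4: 4+4=8, 4+7=11, 4+11=15, 4+12=16
a = 7: 7+7=14, 7+11=18, 7+12=19
a = 11: 11+11=22, 11+12=23
a = 12: 12+12=24
Distinct sums: {-12, -8, -4, -2, 1, 2, 5, 6, 8, 9, 10, 11, 14, 15, 16, 18, 19, 22, 23, 24}
|A + A| = 20

|A + A| = 20


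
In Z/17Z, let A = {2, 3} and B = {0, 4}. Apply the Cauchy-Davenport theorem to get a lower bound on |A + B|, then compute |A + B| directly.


Cauchy-Davenport: |A + B| ≥ min(p, |A| + |B| - 1) for A, B nonempty in Z/pZ.
|A| = 2, |B| = 2, p = 17.
CD lower bound = min(17, 2 + 2 - 1) = min(17, 3) = 3.
Compute A + B mod 17 directly:
a = 2: 2+0=2, 2+4=6
a = 3: 3+0=3, 3+4=7
A + B = {2, 3, 6, 7}, so |A + B| = 4.
Verify: 4 ≥ 3? Yes ✓.

CD lower bound = 3, actual |A + B| = 4.


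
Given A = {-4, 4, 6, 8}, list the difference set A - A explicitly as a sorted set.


A - A = {a - a' : a, a' ∈ A}.
Compute a - a' for each ordered pair (a, a'):
a = -4: -4--4=0, -4-4=-8, -4-6=-10, -4-8=-12
a = 4: 4--4=8, 4-4=0, 4-6=-2, 4-8=-4
a = 6: 6--4=10, 6-4=2, 6-6=0, 6-8=-2
a = 8: 8--4=12, 8-4=4, 8-6=2, 8-8=0
Collecting distinct values (and noting 0 appears from a-a):
A - A = {-12, -10, -8, -4, -2, 0, 2, 4, 8, 10, 12}
|A - A| = 11

A - A = {-12, -10, -8, -4, -2, 0, 2, 4, 8, 10, 12}


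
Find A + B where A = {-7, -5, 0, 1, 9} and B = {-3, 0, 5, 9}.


A + B = {a + b : a ∈ A, b ∈ B}.
Enumerate all |A|·|B| = 5·4 = 20 pairs (a, b) and collect distinct sums.
a = -7: -7+-3=-10, -7+0=-7, -7+5=-2, -7+9=2
a = -5: -5+-3=-8, -5+0=-5, -5+5=0, -5+9=4
a = 0: 0+-3=-3, 0+0=0, 0+5=5, 0+9=9
a = 1: 1+-3=-2, 1+0=1, 1+5=6, 1+9=10
a = 9: 9+-3=6, 9+0=9, 9+5=14, 9+9=18
Collecting distinct sums: A + B = {-10, -8, -7, -5, -3, -2, 0, 1, 2, 4, 5, 6, 9, 10, 14, 18}
|A + B| = 16

A + B = {-10, -8, -7, -5, -3, -2, 0, 1, 2, 4, 5, 6, 9, 10, 14, 18}


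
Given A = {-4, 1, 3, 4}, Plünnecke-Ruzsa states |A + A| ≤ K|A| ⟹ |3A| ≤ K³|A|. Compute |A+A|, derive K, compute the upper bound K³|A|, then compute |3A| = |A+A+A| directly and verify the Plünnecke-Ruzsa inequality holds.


|A| = 4.
Step 1: Compute A + A by enumerating all 16 pairs.
A + A = {-8, -3, -1, 0, 2, 4, 5, 6, 7, 8}, so |A + A| = 10.
Step 2: Doubling constant K = |A + A|/|A| = 10/4 = 10/4 ≈ 2.5000.
Step 3: Plünnecke-Ruzsa gives |3A| ≤ K³·|A| = (2.5000)³ · 4 ≈ 62.5000.
Step 4: Compute 3A = A + A + A directly by enumerating all triples (a,b,c) ∈ A³; |3A| = 18.
Step 5: Check 18 ≤ 62.5000? Yes ✓.

K = 10/4, Plünnecke-Ruzsa bound K³|A| ≈ 62.5000, |3A| = 18, inequality holds.


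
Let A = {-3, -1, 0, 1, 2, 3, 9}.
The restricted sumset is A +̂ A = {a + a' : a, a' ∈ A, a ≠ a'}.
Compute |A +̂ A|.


Restricted sumset: A +̂ A = {a + a' : a ∈ A, a' ∈ A, a ≠ a'}.
Equivalently, take A + A and drop any sum 2a that is achievable ONLY as a + a for a ∈ A (i.e. sums representable only with equal summands).
Enumerate pairs (a, a') with a < a' (symmetric, so each unordered pair gives one sum; this covers all a ≠ a'):
  -3 + -1 = -4
  -3 + 0 = -3
  -3 + 1 = -2
  -3 + 2 = -1
  -3 + 3 = 0
  -3 + 9 = 6
  -1 + 0 = -1
  -1 + 1 = 0
  -1 + 2 = 1
  -1 + 3 = 2
  -1 + 9 = 8
  0 + 1 = 1
  0 + 2 = 2
  0 + 3 = 3
  0 + 9 = 9
  1 + 2 = 3
  1 + 3 = 4
  1 + 9 = 10
  2 + 3 = 5
  2 + 9 = 11
  3 + 9 = 12
Collected distinct sums: {-4, -3, -2, -1, 0, 1, 2, 3, 4, 5, 6, 8, 9, 10, 11, 12}
|A +̂ A| = 16
(Reference bound: |A +̂ A| ≥ 2|A| - 3 for |A| ≥ 2, with |A| = 7 giving ≥ 11.)

|A +̂ A| = 16


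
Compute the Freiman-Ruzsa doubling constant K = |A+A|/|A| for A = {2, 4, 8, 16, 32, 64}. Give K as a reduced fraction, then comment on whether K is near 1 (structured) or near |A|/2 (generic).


|A| = 6.
Compute A + A by enumerating all 36 pairs.
A + A = {4, 6, 8, 10, 12, 16, 18, 20, 24, 32, 34, 36, 40, 48, 64, 66, 68, 72, 80, 96, 128}, so |A + A| = 21.
K = |A + A| / |A| = 21/6 = 7/2 ≈ 3.5000.
Reference: AP of size 6 gives K = 11/6 ≈ 1.8333; a fully generic set of size 6 gives K ≈ 3.5000.

|A| = 6, |A + A| = 21, K = 21/6 = 7/2.


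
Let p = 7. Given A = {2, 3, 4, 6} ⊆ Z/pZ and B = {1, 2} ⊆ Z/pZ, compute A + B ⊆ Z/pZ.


Work in Z/7Z: reduce every sum a + b modulo 7.
Enumerate all 8 pairs:
a = 2: 2+1=3, 2+2=4
a = 3: 3+1=4, 3+2=5
a = 4: 4+1=5, 4+2=6
a = 6: 6+1=0, 6+2=1
Distinct residues collected: {0, 1, 3, 4, 5, 6}
|A + B| = 6 (out of 7 total residues).

A + B = {0, 1, 3, 4, 5, 6}


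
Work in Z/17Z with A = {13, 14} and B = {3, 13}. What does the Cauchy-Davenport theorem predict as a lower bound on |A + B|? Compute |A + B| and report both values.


Cauchy-Davenport: |A + B| ≥ min(p, |A| + |B| - 1) for A, B nonempty in Z/pZ.
|A| = 2, |B| = 2, p = 17.
CD lower bound = min(17, 2 + 2 - 1) = min(17, 3) = 3.
Compute A + B mod 17 directly:
a = 13: 13+3=16, 13+13=9
a = 14: 14+3=0, 14+13=10
A + B = {0, 9, 10, 16}, so |A + B| = 4.
Verify: 4 ≥ 3? Yes ✓.

CD lower bound = 3, actual |A + B| = 4.


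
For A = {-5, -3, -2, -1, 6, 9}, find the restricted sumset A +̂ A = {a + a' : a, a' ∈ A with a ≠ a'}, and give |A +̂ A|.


Restricted sumset: A +̂ A = {a + a' : a ∈ A, a' ∈ A, a ≠ a'}.
Equivalently, take A + A and drop any sum 2a that is achievable ONLY as a + a for a ∈ A (i.e. sums representable only with equal summands).
Enumerate pairs (a, a') with a < a' (symmetric, so each unordered pair gives one sum; this covers all a ≠ a'):
  -5 + -3 = -8
  -5 + -2 = -7
  -5 + -1 = -6
  -5 + 6 = 1
  -5 + 9 = 4
  -3 + -2 = -5
  -3 + -1 = -4
  -3 + 6 = 3
  -3 + 9 = 6
  -2 + -1 = -3
  -2 + 6 = 4
  -2 + 9 = 7
  -1 + 6 = 5
  -1 + 9 = 8
  6 + 9 = 15
Collected distinct sums: {-8, -7, -6, -5, -4, -3, 1, 3, 4, 5, 6, 7, 8, 15}
|A +̂ A| = 14
(Reference bound: |A +̂ A| ≥ 2|A| - 3 for |A| ≥ 2, with |A| = 6 giving ≥ 9.)

|A +̂ A| = 14


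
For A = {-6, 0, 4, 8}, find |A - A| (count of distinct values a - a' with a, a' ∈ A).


A - A = {a - a' : a, a' ∈ A}; |A| = 4.
Bounds: 2|A|-1 ≤ |A - A| ≤ |A|² - |A| + 1, i.e. 7 ≤ |A - A| ≤ 13.
Note: 0 ∈ A - A always (from a - a). The set is symmetric: if d ∈ A - A then -d ∈ A - A.
Enumerate nonzero differences d = a - a' with a > a' (then include -d):
Positive differences: {4, 6, 8, 10, 14}
Full difference set: {0} ∪ (positive diffs) ∪ (negative diffs).
|A - A| = 1 + 2·5 = 11 (matches direct enumeration: 11).

|A - A| = 11


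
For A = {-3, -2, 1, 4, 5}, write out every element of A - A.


A - A = {a - a' : a, a' ∈ A}.
Compute a - a' for each ordered pair (a, a'):
a = -3: -3--3=0, -3--2=-1, -3-1=-4, -3-4=-7, -3-5=-8
a = -2: -2--3=1, -2--2=0, -2-1=-3, -2-4=-6, -2-5=-7
a = 1: 1--3=4, 1--2=3, 1-1=0, 1-4=-3, 1-5=-4
a = 4: 4--3=7, 4--2=6, 4-1=3, 4-4=0, 4-5=-1
a = 5: 5--3=8, 5--2=7, 5-1=4, 5-4=1, 5-5=0
Collecting distinct values (and noting 0 appears from a-a):
A - A = {-8, -7, -6, -4, -3, -1, 0, 1, 3, 4, 6, 7, 8}
|A - A| = 13

A - A = {-8, -7, -6, -4, -3, -1, 0, 1, 3, 4, 6, 7, 8}


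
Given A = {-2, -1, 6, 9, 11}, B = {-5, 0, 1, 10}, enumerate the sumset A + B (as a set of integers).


A + B = {a + b : a ∈ A, b ∈ B}.
Enumerate all |A|·|B| = 5·4 = 20 pairs (a, b) and collect distinct sums.
a = -2: -2+-5=-7, -2+0=-2, -2+1=-1, -2+10=8
a = -1: -1+-5=-6, -1+0=-1, -1+1=0, -1+10=9
a = 6: 6+-5=1, 6+0=6, 6+1=7, 6+10=16
a = 9: 9+-5=4, 9+0=9, 9+1=10, 9+10=19
a = 11: 11+-5=6, 11+0=11, 11+1=12, 11+10=21
Collecting distinct sums: A + B = {-7, -6, -2, -1, 0, 1, 4, 6, 7, 8, 9, 10, 11, 12, 16, 19, 21}
|A + B| = 17

A + B = {-7, -6, -2, -1, 0, 1, 4, 6, 7, 8, 9, 10, 11, 12, 16, 19, 21}


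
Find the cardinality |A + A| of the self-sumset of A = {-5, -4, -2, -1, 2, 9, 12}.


A + A = {a + a' : a, a' ∈ A}; |A| = 7.
General bounds: 2|A| - 1 ≤ |A + A| ≤ |A|(|A|+1)/2, i.e. 13 ≤ |A + A| ≤ 28.
Lower bound 2|A|-1 is attained iff A is an arithmetic progression.
Enumerate sums a + a' for a ≤ a' (symmetric, so this suffices):
a = -5: -5+-5=-10, -5+-4=-9, -5+-2=-7, -5+-1=-6, -5+2=-3, -5+9=4, -5+12=7
a = -4: -4+-4=-8, -4+-2=-6, -4+-1=-5, -4+2=-2, -4+9=5, -4+12=8
a = -2: -2+-2=-4, -2+-1=-3, -2+2=0, -2+9=7, -2+12=10
a = -1: -1+-1=-2, -1+2=1, -1+9=8, -1+12=11
a = 2: 2+2=4, 2+9=11, 2+12=14
a = 9: 9+9=18, 9+12=21
a = 12: 12+12=24
Distinct sums: {-10, -9, -8, -7, -6, -5, -4, -3, -2, 0, 1, 4, 5, 7, 8, 10, 11, 14, 18, 21, 24}
|A + A| = 21

|A + A| = 21


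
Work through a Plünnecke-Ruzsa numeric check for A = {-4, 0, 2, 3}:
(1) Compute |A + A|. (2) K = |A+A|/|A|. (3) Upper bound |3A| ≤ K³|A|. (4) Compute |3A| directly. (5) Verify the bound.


|A| = 4.
Step 1: Compute A + A by enumerating all 16 pairs.
A + A = {-8, -4, -2, -1, 0, 2, 3, 4, 5, 6}, so |A + A| = 10.
Step 2: Doubling constant K = |A + A|/|A| = 10/4 = 10/4 ≈ 2.5000.
Step 3: Plünnecke-Ruzsa gives |3A| ≤ K³·|A| = (2.5000)³ · 4 ≈ 62.5000.
Step 4: Compute 3A = A + A + A directly by enumerating all triples (a,b,c) ∈ A³; |3A| = 17.
Step 5: Check 17 ≤ 62.5000? Yes ✓.

K = 10/4, Plünnecke-Ruzsa bound K³|A| ≈ 62.5000, |3A| = 17, inequality holds.


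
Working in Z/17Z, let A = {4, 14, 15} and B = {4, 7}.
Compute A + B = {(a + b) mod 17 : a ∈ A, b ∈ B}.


Work in Z/17Z: reduce every sum a + b modulo 17.
Enumerate all 6 pairs:
a = 4: 4+4=8, 4+7=11
a = 14: 14+4=1, 14+7=4
a = 15: 15+4=2, 15+7=5
Distinct residues collected: {1, 2, 4, 5, 8, 11}
|A + B| = 6 (out of 17 total residues).

A + B = {1, 2, 4, 5, 8, 11}


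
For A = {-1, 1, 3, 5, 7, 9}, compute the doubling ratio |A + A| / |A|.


|A| = 6.
Compute A + A by enumerating all 36 pairs.
A + A = {-2, 0, 2, 4, 6, 8, 10, 12, 14, 16, 18}, so |A + A| = 11.
K = |A + A| / |A| = 11/6 (already in lowest terms) ≈ 1.8333.
Reference: AP of size 6 gives K = 11/6 ≈ 1.8333; a fully generic set of size 6 gives K ≈ 3.5000.

|A| = 6, |A + A| = 11, K = 11/6.


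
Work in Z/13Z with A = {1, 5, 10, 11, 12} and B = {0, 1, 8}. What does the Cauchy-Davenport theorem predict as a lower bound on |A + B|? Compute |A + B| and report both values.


Cauchy-Davenport: |A + B| ≥ min(p, |A| + |B| - 1) for A, B nonempty in Z/pZ.
|A| = 5, |B| = 3, p = 13.
CD lower bound = min(13, 5 + 3 - 1) = min(13, 7) = 7.
Compute A + B mod 13 directly:
a = 1: 1+0=1, 1+1=2, 1+8=9
a = 5: 5+0=5, 5+1=6, 5+8=0
a = 10: 10+0=10, 10+1=11, 10+8=5
a = 11: 11+0=11, 11+1=12, 11+8=6
a = 12: 12+0=12, 12+1=0, 12+8=7
A + B = {0, 1, 2, 5, 6, 7, 9, 10, 11, 12}, so |A + B| = 10.
Verify: 10 ≥ 7? Yes ✓.

CD lower bound = 7, actual |A + B| = 10.


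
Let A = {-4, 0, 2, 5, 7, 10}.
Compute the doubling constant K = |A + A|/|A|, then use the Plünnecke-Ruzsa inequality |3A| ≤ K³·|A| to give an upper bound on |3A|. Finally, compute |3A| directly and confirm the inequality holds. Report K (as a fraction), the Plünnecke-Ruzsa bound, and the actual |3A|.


|A| = 6.
Step 1: Compute A + A by enumerating all 36 pairs.
A + A = {-8, -4, -2, 0, 1, 2, 3, 4, 5, 6, 7, 9, 10, 12, 14, 15, 17, 20}, so |A + A| = 18.
Step 2: Doubling constant K = |A + A|/|A| = 18/6 = 18/6 ≈ 3.0000.
Step 3: Plünnecke-Ruzsa gives |3A| ≤ K³·|A| = (3.0000)³ · 6 ≈ 162.0000.
Step 4: Compute 3A = A + A + A directly by enumerating all triples (a,b,c) ∈ A³; |3A| = 33.
Step 5: Check 33 ≤ 162.0000? Yes ✓.

K = 18/6, Plünnecke-Ruzsa bound K³|A| ≈ 162.0000, |3A| = 33, inequality holds.


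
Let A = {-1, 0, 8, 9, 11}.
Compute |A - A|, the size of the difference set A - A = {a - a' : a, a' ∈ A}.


A - A = {a - a' : a, a' ∈ A}; |A| = 5.
Bounds: 2|A|-1 ≤ |A - A| ≤ |A|² - |A| + 1, i.e. 9 ≤ |A - A| ≤ 21.
Note: 0 ∈ A - A always (from a - a). The set is symmetric: if d ∈ A - A then -d ∈ A - A.
Enumerate nonzero differences d = a - a' with a > a' (then include -d):
Positive differences: {1, 2, 3, 8, 9, 10, 11, 12}
Full difference set: {0} ∪ (positive diffs) ∪ (negative diffs).
|A - A| = 1 + 2·8 = 17 (matches direct enumeration: 17).

|A - A| = 17


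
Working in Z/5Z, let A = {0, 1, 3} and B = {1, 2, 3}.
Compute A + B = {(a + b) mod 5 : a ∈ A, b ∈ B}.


Work in Z/5Z: reduce every sum a + b modulo 5.
Enumerate all 9 pairs:
a = 0: 0+1=1, 0+2=2, 0+3=3
a = 1: 1+1=2, 1+2=3, 1+3=4
a = 3: 3+1=4, 3+2=0, 3+3=1
Distinct residues collected: {0, 1, 2, 3, 4}
|A + B| = 5 (out of 5 total residues).

A + B = {0, 1, 2, 3, 4}


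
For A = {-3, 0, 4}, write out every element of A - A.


A - A = {a - a' : a, a' ∈ A}.
Compute a - a' for each ordered pair (a, a'):
a = -3: -3--3=0, -3-0=-3, -3-4=-7
a = 0: 0--3=3, 0-0=0, 0-4=-4
a = 4: 4--3=7, 4-0=4, 4-4=0
Collecting distinct values (and noting 0 appears from a-a):
A - A = {-7, -4, -3, 0, 3, 4, 7}
|A - A| = 7

A - A = {-7, -4, -3, 0, 3, 4, 7}


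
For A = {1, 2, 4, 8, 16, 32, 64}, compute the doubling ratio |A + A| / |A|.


|A| = 7.
Compute A + A by enumerating all 49 pairs.
A + A = {2, 3, 4, 5, 6, 8, 9, 10, 12, 16, 17, 18, 20, 24, 32, 33, 34, 36, 40, 48, 64, 65, 66, 68, 72, 80, 96, 128}, so |A + A| = 28.
K = |A + A| / |A| = 28/7 = 4/1 ≈ 4.0000.
Reference: AP of size 7 gives K = 13/7 ≈ 1.8571; a fully generic set of size 7 gives K ≈ 4.0000.

|A| = 7, |A + A| = 28, K = 28/7 = 4/1.


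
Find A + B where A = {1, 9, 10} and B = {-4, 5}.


A + B = {a + b : a ∈ A, b ∈ B}.
Enumerate all |A|·|B| = 3·2 = 6 pairs (a, b) and collect distinct sums.
a = 1: 1+-4=-3, 1+5=6
a = 9: 9+-4=5, 9+5=14
a = 10: 10+-4=6, 10+5=15
Collecting distinct sums: A + B = {-3, 5, 6, 14, 15}
|A + B| = 5

A + B = {-3, 5, 6, 14, 15}


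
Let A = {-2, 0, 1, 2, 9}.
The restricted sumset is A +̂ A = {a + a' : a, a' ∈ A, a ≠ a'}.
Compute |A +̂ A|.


Restricted sumset: A +̂ A = {a + a' : a ∈ A, a' ∈ A, a ≠ a'}.
Equivalently, take A + A and drop any sum 2a that is achievable ONLY as a + a for a ∈ A (i.e. sums representable only with equal summands).
Enumerate pairs (a, a') with a < a' (symmetric, so each unordered pair gives one sum; this covers all a ≠ a'):
  -2 + 0 = -2
  -2 + 1 = -1
  -2 + 2 = 0
  -2 + 9 = 7
  0 + 1 = 1
  0 + 2 = 2
  0 + 9 = 9
  1 + 2 = 3
  1 + 9 = 10
  2 + 9 = 11
Collected distinct sums: {-2, -1, 0, 1, 2, 3, 7, 9, 10, 11}
|A +̂ A| = 10
(Reference bound: |A +̂ A| ≥ 2|A| - 3 for |A| ≥ 2, with |A| = 5 giving ≥ 7.)

|A +̂ A| = 10


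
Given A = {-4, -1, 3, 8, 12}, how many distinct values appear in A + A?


A + A = {a + a' : a, a' ∈ A}; |A| = 5.
General bounds: 2|A| - 1 ≤ |A + A| ≤ |A|(|A|+1)/2, i.e. 9 ≤ |A + A| ≤ 15.
Lower bound 2|A|-1 is attained iff A is an arithmetic progression.
Enumerate sums a + a' for a ≤ a' (symmetric, so this suffices):
a = -4: -4+-4=-8, -4+-1=-5, -4+3=-1, -4+8=4, -4+12=8
a = -1: -1+-1=-2, -1+3=2, -1+8=7, -1+12=11
a = 3: 3+3=6, 3+8=11, 3+12=15
a = 8: 8+8=16, 8+12=20
a = 12: 12+12=24
Distinct sums: {-8, -5, -2, -1, 2, 4, 6, 7, 8, 11, 15, 16, 20, 24}
|A + A| = 14

|A + A| = 14


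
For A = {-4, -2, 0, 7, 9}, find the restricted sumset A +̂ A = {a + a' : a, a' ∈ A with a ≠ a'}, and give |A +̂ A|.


Restricted sumset: A +̂ A = {a + a' : a ∈ A, a' ∈ A, a ≠ a'}.
Equivalently, take A + A and drop any sum 2a that is achievable ONLY as a + a for a ∈ A (i.e. sums representable only with equal summands).
Enumerate pairs (a, a') with a < a' (symmetric, so each unordered pair gives one sum; this covers all a ≠ a'):
  -4 + -2 = -6
  -4 + 0 = -4
  -4 + 7 = 3
  -4 + 9 = 5
  -2 + 0 = -2
  -2 + 7 = 5
  -2 + 9 = 7
  0 + 7 = 7
  0 + 9 = 9
  7 + 9 = 16
Collected distinct sums: {-6, -4, -2, 3, 5, 7, 9, 16}
|A +̂ A| = 8
(Reference bound: |A +̂ A| ≥ 2|A| - 3 for |A| ≥ 2, with |A| = 5 giving ≥ 7.)

|A +̂ A| = 8


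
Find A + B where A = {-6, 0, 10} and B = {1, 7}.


A + B = {a + b : a ∈ A, b ∈ B}.
Enumerate all |A|·|B| = 3·2 = 6 pairs (a, b) and collect distinct sums.
a = -6: -6+1=-5, -6+7=1
a = 0: 0+1=1, 0+7=7
a = 10: 10+1=11, 10+7=17
Collecting distinct sums: A + B = {-5, 1, 7, 11, 17}
|A + B| = 5

A + B = {-5, 1, 7, 11, 17}


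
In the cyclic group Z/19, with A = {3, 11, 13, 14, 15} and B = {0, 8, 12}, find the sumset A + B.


Work in Z/19Z: reduce every sum a + b modulo 19.
Enumerate all 15 pairs:
a = 3: 3+0=3, 3+8=11, 3+12=15
a = 11: 11+0=11, 11+8=0, 11+12=4
a = 13: 13+0=13, 13+8=2, 13+12=6
a = 14: 14+0=14, 14+8=3, 14+12=7
a = 15: 15+0=15, 15+8=4, 15+12=8
Distinct residues collected: {0, 2, 3, 4, 6, 7, 8, 11, 13, 14, 15}
|A + B| = 11 (out of 19 total residues).

A + B = {0, 2, 3, 4, 6, 7, 8, 11, 13, 14, 15}
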